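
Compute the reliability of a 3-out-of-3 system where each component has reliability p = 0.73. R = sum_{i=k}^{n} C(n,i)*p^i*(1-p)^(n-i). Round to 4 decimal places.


k = 3, n = 3, p = 0.73
i=3: C(3,3)=1 * 0.73^3 * 0.27^0 = 0.389
R = sum of terms = 0.389

0.389


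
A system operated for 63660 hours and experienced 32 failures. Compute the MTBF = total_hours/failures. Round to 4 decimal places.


total_hours = 63660
failures = 32
MTBF = 63660 / 32
MTBF = 1989.375

1989.375


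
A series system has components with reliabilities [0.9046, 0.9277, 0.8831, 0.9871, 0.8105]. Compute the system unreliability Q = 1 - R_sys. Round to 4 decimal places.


Components: [0.9046, 0.9277, 0.8831, 0.9871, 0.8105]
After component 1: product = 0.9046
After component 2: product = 0.8392
After component 3: product = 0.7411
After component 4: product = 0.7315
After component 5: product = 0.5929
R_sys = 0.5929
Q = 1 - 0.5929 = 0.4071

0.4071


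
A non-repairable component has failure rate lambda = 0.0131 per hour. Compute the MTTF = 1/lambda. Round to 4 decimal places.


lambda = 0.0131
MTTF = 1 / 0.0131
MTTF = 76.3359

76.3359


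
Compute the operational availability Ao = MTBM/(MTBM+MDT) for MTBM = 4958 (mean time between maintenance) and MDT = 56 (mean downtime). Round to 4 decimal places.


MTBM = 4958
MDT = 56
MTBM + MDT = 5014
Ao = 4958 / 5014
Ao = 0.9888

0.9888


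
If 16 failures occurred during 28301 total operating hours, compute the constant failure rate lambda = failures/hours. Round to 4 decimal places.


failures = 16
total_hours = 28301
lambda = 16 / 28301
lambda = 0.0006

0.0006


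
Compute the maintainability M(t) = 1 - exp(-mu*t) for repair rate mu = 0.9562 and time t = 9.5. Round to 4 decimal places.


mu = 0.9562, t = 9.5
mu * t = 0.9562 * 9.5 = 9.0839
exp(-9.0839) = 0.0001
M(t) = 1 - 0.0001
M(t) = 0.9999

0.9999


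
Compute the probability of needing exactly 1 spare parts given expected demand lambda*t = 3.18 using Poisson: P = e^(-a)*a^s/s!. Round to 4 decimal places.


a = 3.18, s = 1
e^(-a) = e^(-3.18) = 0.0416
a^s = 3.18^1 = 3.18
s! = 1
P = 0.0416 * 3.18 / 1
P = 0.1322

0.1322


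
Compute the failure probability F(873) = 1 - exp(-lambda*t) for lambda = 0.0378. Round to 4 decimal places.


lambda = 0.0378, t = 873
lambda * t = 32.9994
exp(-32.9994) = 0.0
F(t) = 1 - 0.0
F(t) = 1.0

1.0


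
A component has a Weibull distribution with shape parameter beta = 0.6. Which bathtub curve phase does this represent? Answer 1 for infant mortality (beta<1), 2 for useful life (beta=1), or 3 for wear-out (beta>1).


beta = 0.6
Compare beta to 1:
beta < 1 => infant mortality (phase 1)
beta = 1 => useful life (phase 2)
beta > 1 => wear-out (phase 3)
Since beta = 0.6, this is infant mortality (decreasing failure rate)
Phase = 1

1


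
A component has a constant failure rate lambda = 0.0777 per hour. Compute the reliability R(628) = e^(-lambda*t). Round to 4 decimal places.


lambda = 0.0777
t = 628
lambda * t = 48.7956
R(t) = e^(-48.7956)
R(t) = 0.0

0.0


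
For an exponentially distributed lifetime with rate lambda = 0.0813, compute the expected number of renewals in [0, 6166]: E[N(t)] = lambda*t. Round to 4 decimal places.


lambda = 0.0813
t = 6166
E[N(t)] = lambda * t
E[N(t)] = 0.0813 * 6166
E[N(t)] = 501.2958

501.2958


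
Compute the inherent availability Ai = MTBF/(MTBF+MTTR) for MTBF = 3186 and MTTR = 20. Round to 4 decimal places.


MTBF = 3186
MTTR = 20
MTBF + MTTR = 3206
Ai = 3186 / 3206
Ai = 0.9938

0.9938


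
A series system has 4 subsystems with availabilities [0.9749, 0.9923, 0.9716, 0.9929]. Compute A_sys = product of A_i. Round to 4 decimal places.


Subsystems: [0.9749, 0.9923, 0.9716, 0.9929]
After subsystem 1 (A=0.9749): product = 0.9749
After subsystem 2 (A=0.9923): product = 0.9674
After subsystem 3 (A=0.9716): product = 0.9399
After subsystem 4 (A=0.9929): product = 0.9332
A_sys = 0.9332

0.9332


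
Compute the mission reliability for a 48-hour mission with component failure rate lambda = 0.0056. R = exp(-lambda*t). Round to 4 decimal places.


lambda = 0.0056
mission_time = 48
lambda * t = 0.0056 * 48 = 0.2688
R = exp(-0.2688)
R = 0.7643

0.7643


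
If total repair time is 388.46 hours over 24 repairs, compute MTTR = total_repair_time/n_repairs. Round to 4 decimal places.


total_repair_time = 388.46
n_repairs = 24
MTTR = 388.46 / 24
MTTR = 16.1858

16.1858


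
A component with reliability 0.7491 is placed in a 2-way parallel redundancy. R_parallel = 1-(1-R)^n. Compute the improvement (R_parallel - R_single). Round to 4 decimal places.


R_single = 0.7491, n = 2
1 - R_single = 0.2509
(1 - R_single)^n = 0.2509^2 = 0.063
R_parallel = 1 - 0.063 = 0.937
Improvement = 0.937 - 0.7491
Improvement = 0.1879

0.1879


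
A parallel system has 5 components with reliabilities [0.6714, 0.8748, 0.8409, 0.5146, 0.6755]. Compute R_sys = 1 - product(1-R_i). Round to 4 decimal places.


Components: [0.6714, 0.8748, 0.8409, 0.5146, 0.6755]
(1 - 0.6714) = 0.3286, running product = 0.3286
(1 - 0.8748) = 0.1252, running product = 0.0411
(1 - 0.8409) = 0.1591, running product = 0.0065
(1 - 0.5146) = 0.4854, running product = 0.0032
(1 - 0.6755) = 0.3245, running product = 0.001
Product of (1-R_i) = 0.001
R_sys = 1 - 0.001 = 0.999

0.999


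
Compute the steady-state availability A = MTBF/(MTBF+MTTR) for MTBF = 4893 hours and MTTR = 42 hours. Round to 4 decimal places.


MTBF = 4893
MTTR = 42
MTBF + MTTR = 4935
A = 4893 / 4935
A = 0.9915

0.9915


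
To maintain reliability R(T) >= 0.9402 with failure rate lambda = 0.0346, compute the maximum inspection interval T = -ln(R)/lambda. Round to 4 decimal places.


R_target = 0.9402
lambda = 0.0346
-ln(0.9402) = 0.0617
T = 0.0617 / 0.0346
T = 1.7822

1.7822


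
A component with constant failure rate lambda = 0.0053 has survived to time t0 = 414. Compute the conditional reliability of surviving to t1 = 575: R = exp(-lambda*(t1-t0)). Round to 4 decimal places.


lambda = 0.0053
t0 = 414, t1 = 575
t1 - t0 = 161
lambda * (t1-t0) = 0.0053 * 161 = 0.8533
R = exp(-0.8533)
R = 0.426

0.426


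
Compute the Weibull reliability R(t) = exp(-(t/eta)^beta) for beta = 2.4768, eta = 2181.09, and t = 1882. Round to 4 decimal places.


beta = 2.4768, eta = 2181.09, t = 1882
t/eta = 1882 / 2181.09 = 0.8629
(t/eta)^beta = 0.8629^2.4768 = 0.694
R(t) = exp(-0.694)
R(t) = 0.4996

0.4996


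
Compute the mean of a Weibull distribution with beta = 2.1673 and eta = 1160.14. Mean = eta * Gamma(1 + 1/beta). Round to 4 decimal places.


beta = 2.1673, eta = 1160.14
1/beta = 0.4614
1 + 1/beta = 1.4614
Gamma(1.4614) = 0.8856
Mean = 1160.14 * 0.8856
Mean = 1027.4237

1027.4237


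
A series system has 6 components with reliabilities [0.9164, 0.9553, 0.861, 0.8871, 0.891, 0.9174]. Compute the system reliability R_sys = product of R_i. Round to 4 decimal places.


Components: [0.9164, 0.9553, 0.861, 0.8871, 0.891, 0.9174]
After component 1 (R=0.9164): product = 0.9164
After component 2 (R=0.9553): product = 0.8754
After component 3 (R=0.861): product = 0.7538
After component 4 (R=0.8871): product = 0.6687
After component 5 (R=0.891): product = 0.5958
After component 6 (R=0.9174): product = 0.5466
R_sys = 0.5466

0.5466


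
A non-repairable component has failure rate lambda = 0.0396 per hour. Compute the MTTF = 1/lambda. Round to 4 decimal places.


lambda = 0.0396
MTTF = 1 / 0.0396
MTTF = 25.2525

25.2525


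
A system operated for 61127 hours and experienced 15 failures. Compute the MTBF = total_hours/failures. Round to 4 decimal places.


total_hours = 61127
failures = 15
MTBF = 61127 / 15
MTBF = 4075.1333

4075.1333


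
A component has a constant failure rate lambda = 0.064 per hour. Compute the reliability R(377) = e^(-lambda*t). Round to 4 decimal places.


lambda = 0.064
t = 377
lambda * t = 24.128
R(t) = e^(-24.128)
R(t) = 0.0

0.0


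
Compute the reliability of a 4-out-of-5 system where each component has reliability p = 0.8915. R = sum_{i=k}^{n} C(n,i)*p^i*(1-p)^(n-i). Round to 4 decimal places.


k = 4, n = 5, p = 0.8915
i=4: C(5,4)=5 * 0.8915^4 * 0.1085^1 = 0.3427
i=5: C(5,5)=1 * 0.8915^5 * 0.1085^0 = 0.5631
R = sum of terms = 0.9058

0.9058


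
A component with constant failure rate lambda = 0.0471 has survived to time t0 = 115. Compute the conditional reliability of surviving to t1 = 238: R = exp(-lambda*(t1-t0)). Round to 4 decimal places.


lambda = 0.0471
t0 = 115, t1 = 238
t1 - t0 = 123
lambda * (t1-t0) = 0.0471 * 123 = 5.7933
R = exp(-5.7933)
R = 0.003

0.003


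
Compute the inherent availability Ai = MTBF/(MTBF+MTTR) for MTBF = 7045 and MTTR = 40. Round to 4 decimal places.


MTBF = 7045
MTTR = 40
MTBF + MTTR = 7085
Ai = 7045 / 7085
Ai = 0.9944

0.9944


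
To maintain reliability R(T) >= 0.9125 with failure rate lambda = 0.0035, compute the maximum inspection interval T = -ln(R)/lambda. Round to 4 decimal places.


R_target = 0.9125
lambda = 0.0035
-ln(0.9125) = 0.0916
T = 0.0916 / 0.0035
T = 26.1621

26.1621


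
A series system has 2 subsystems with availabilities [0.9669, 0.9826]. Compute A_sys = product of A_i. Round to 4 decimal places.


Subsystems: [0.9669, 0.9826]
After subsystem 1 (A=0.9669): product = 0.9669
After subsystem 2 (A=0.9826): product = 0.9501
A_sys = 0.9501

0.9501


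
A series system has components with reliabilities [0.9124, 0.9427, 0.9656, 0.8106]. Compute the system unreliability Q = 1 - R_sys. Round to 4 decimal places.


Components: [0.9124, 0.9427, 0.9656, 0.8106]
After component 1: product = 0.9124
After component 2: product = 0.8601
After component 3: product = 0.8305
After component 4: product = 0.6732
R_sys = 0.6732
Q = 1 - 0.6732 = 0.3268

0.3268


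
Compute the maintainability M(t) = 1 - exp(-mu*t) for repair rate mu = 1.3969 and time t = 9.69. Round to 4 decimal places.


mu = 1.3969, t = 9.69
mu * t = 1.3969 * 9.69 = 13.536
exp(-13.536) = 0.0
M(t) = 1 - 0.0
M(t) = 1.0

1.0


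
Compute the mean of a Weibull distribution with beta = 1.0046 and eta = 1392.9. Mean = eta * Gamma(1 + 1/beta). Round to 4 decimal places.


beta = 1.0046, eta = 1392.9
1/beta = 0.9954
1 + 1/beta = 1.9954
Gamma(1.9954) = 0.9981
Mean = 1392.9 * 0.9981
Mean = 1390.2155

1390.2155


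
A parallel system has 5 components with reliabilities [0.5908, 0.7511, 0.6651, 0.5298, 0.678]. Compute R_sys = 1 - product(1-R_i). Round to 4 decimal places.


Components: [0.5908, 0.7511, 0.6651, 0.5298, 0.678]
(1 - 0.5908) = 0.4092, running product = 0.4092
(1 - 0.7511) = 0.2489, running product = 0.1018
(1 - 0.6651) = 0.3349, running product = 0.0341
(1 - 0.5298) = 0.4702, running product = 0.016
(1 - 0.678) = 0.322, running product = 0.0052
Product of (1-R_i) = 0.0052
R_sys = 1 - 0.0052 = 0.9948

0.9948


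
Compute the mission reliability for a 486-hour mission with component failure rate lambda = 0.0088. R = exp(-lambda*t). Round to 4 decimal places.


lambda = 0.0088
mission_time = 486
lambda * t = 0.0088 * 486 = 4.2768
R = exp(-4.2768)
R = 0.0139

0.0139


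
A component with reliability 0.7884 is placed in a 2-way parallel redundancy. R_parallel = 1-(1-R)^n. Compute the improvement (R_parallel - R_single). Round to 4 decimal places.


R_single = 0.7884, n = 2
1 - R_single = 0.2116
(1 - R_single)^n = 0.2116^2 = 0.0448
R_parallel = 1 - 0.0448 = 0.9552
Improvement = 0.9552 - 0.7884
Improvement = 0.1668

0.1668


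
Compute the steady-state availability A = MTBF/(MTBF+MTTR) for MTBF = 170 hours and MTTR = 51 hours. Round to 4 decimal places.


MTBF = 170
MTTR = 51
MTBF + MTTR = 221
A = 170 / 221
A = 0.7692

0.7692


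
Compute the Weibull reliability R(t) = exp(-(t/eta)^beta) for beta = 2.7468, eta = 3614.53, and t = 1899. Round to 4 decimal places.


beta = 2.7468, eta = 3614.53, t = 1899
t/eta = 1899 / 3614.53 = 0.5254
(t/eta)^beta = 0.5254^2.7468 = 0.1707
R(t) = exp(-0.1707)
R(t) = 0.8431

0.8431


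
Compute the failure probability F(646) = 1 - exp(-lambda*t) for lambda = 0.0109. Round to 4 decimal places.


lambda = 0.0109, t = 646
lambda * t = 7.0414
exp(-7.0414) = 0.0009
F(t) = 1 - 0.0009
F(t) = 0.9991

0.9991


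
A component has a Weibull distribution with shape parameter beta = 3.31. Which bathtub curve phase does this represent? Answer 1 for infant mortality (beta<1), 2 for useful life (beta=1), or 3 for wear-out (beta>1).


beta = 3.31
Compare beta to 1:
beta < 1 => infant mortality (phase 1)
beta = 1 => useful life (phase 2)
beta > 1 => wear-out (phase 3)
Since beta = 3.31, this is wear-out (increasing failure rate)
Phase = 3

3


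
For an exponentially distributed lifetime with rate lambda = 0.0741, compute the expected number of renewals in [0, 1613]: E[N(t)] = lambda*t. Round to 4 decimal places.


lambda = 0.0741
t = 1613
E[N(t)] = lambda * t
E[N(t)] = 0.0741 * 1613
E[N(t)] = 119.5233

119.5233


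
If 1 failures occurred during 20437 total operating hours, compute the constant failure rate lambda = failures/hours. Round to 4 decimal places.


failures = 1
total_hours = 20437
lambda = 1 / 20437
lambda = 0.0

0.0


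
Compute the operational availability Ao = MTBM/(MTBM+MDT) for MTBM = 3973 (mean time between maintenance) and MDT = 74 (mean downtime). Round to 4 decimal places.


MTBM = 3973
MDT = 74
MTBM + MDT = 4047
Ao = 3973 / 4047
Ao = 0.9817

0.9817


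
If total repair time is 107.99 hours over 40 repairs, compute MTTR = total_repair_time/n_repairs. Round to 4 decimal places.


total_repair_time = 107.99
n_repairs = 40
MTTR = 107.99 / 40
MTTR = 2.6997

2.6997


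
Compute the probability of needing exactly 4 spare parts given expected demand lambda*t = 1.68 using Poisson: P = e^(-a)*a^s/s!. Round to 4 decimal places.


a = 1.68, s = 4
e^(-a) = e^(-1.68) = 0.1864
a^s = 1.68^4 = 7.9659
s! = 24
P = 0.1864 * 7.9659 / 24
P = 0.0619

0.0619


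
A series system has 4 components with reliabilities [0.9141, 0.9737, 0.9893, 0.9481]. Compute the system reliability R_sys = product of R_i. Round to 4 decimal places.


Components: [0.9141, 0.9737, 0.9893, 0.9481]
After component 1 (R=0.9141): product = 0.9141
After component 2 (R=0.9737): product = 0.8901
After component 3 (R=0.9893): product = 0.8805
After component 4 (R=0.9481): product = 0.8348
R_sys = 0.8348

0.8348


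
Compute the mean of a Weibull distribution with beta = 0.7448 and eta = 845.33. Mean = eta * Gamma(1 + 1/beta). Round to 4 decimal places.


beta = 0.7448, eta = 845.33
1/beta = 1.3426
1 + 1/beta = 2.3426
Gamma(2.3426) = 1.1975
Mean = 845.33 * 1.1975
Mean = 1012.3131

1012.3131


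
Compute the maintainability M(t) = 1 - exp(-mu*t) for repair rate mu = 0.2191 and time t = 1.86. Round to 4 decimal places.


mu = 0.2191, t = 1.86
mu * t = 0.2191 * 1.86 = 0.4075
exp(-0.4075) = 0.6653
M(t) = 1 - 0.6653
M(t) = 0.3347

0.3347


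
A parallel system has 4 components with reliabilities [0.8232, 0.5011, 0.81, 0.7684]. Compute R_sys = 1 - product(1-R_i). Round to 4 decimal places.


Components: [0.8232, 0.5011, 0.81, 0.7684]
(1 - 0.8232) = 0.1768, running product = 0.1768
(1 - 0.5011) = 0.4989, running product = 0.0882
(1 - 0.81) = 0.19, running product = 0.0168
(1 - 0.7684) = 0.2316, running product = 0.0039
Product of (1-R_i) = 0.0039
R_sys = 1 - 0.0039 = 0.9961

0.9961


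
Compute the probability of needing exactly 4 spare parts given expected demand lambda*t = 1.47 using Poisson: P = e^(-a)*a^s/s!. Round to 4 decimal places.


a = 1.47, s = 4
e^(-a) = e^(-1.47) = 0.2299
a^s = 1.47^4 = 4.6695
s! = 24
P = 0.2299 * 4.6695 / 24
P = 0.0447

0.0447


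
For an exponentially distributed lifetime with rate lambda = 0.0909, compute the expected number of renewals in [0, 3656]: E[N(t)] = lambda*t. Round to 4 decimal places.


lambda = 0.0909
t = 3656
E[N(t)] = lambda * t
E[N(t)] = 0.0909 * 3656
E[N(t)] = 332.3304

332.3304


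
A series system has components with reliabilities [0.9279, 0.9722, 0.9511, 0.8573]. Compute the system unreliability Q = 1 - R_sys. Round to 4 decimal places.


Components: [0.9279, 0.9722, 0.9511, 0.8573]
After component 1: product = 0.9279
After component 2: product = 0.9021
After component 3: product = 0.858
After component 4: product = 0.7356
R_sys = 0.7356
Q = 1 - 0.7356 = 0.2644

0.2644


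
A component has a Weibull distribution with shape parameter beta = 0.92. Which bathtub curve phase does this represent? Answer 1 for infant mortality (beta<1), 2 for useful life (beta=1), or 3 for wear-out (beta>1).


beta = 0.92
Compare beta to 1:
beta < 1 => infant mortality (phase 1)
beta = 1 => useful life (phase 2)
beta > 1 => wear-out (phase 3)
Since beta = 0.92, this is infant mortality (decreasing failure rate)
Phase = 1

1


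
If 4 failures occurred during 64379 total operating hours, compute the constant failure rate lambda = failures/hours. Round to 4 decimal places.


failures = 4
total_hours = 64379
lambda = 4 / 64379
lambda = 0.0001

0.0001


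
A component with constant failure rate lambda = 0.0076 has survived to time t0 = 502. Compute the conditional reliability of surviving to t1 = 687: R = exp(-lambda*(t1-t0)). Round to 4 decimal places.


lambda = 0.0076
t0 = 502, t1 = 687
t1 - t0 = 185
lambda * (t1-t0) = 0.0076 * 185 = 1.406
R = exp(-1.406)
R = 0.2451

0.2451


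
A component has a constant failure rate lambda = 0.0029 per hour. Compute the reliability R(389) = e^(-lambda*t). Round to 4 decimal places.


lambda = 0.0029
t = 389
lambda * t = 1.1281
R(t) = e^(-1.1281)
R(t) = 0.3236

0.3236


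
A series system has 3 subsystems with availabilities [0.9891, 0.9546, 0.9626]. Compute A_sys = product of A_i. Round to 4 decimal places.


Subsystems: [0.9891, 0.9546, 0.9626]
After subsystem 1 (A=0.9891): product = 0.9891
After subsystem 2 (A=0.9546): product = 0.9442
After subsystem 3 (A=0.9626): product = 0.9089
A_sys = 0.9089

0.9089


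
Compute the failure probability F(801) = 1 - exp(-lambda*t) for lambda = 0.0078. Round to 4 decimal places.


lambda = 0.0078, t = 801
lambda * t = 6.2478
exp(-6.2478) = 0.0019
F(t) = 1 - 0.0019
F(t) = 0.9981

0.9981


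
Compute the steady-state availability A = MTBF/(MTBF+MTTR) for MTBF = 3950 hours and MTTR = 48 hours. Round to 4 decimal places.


MTBF = 3950
MTTR = 48
MTBF + MTTR = 3998
A = 3950 / 3998
A = 0.988

0.988


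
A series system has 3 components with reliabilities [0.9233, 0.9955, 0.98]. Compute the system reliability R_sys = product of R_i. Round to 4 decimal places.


Components: [0.9233, 0.9955, 0.98]
After component 1 (R=0.9233): product = 0.9233
After component 2 (R=0.9955): product = 0.9191
After component 3 (R=0.98): product = 0.9008
R_sys = 0.9008

0.9008


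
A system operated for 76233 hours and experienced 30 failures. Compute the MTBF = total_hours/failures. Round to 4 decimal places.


total_hours = 76233
failures = 30
MTBF = 76233 / 30
MTBF = 2541.1

2541.1


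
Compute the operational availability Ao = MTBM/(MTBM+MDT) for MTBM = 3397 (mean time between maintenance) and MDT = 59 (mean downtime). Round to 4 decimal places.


MTBM = 3397
MDT = 59
MTBM + MDT = 3456
Ao = 3397 / 3456
Ao = 0.9829

0.9829


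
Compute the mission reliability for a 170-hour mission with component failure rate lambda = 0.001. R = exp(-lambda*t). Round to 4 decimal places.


lambda = 0.001
mission_time = 170
lambda * t = 0.001 * 170 = 0.17
R = exp(-0.17)
R = 0.8437

0.8437


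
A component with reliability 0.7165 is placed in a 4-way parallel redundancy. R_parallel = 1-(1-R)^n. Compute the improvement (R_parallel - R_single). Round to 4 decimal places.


R_single = 0.7165, n = 4
1 - R_single = 0.2835
(1 - R_single)^n = 0.2835^4 = 0.0065
R_parallel = 1 - 0.0065 = 0.9935
Improvement = 0.9935 - 0.7165
Improvement = 0.277

0.277


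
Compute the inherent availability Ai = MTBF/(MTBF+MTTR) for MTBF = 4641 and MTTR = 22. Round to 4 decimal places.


MTBF = 4641
MTTR = 22
MTBF + MTTR = 4663
Ai = 4641 / 4663
Ai = 0.9953

0.9953


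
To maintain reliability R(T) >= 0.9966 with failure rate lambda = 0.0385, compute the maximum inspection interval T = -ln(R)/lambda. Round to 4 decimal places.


R_target = 0.9966
lambda = 0.0385
-ln(0.9966) = 0.0034
T = 0.0034 / 0.0385
T = 0.0885

0.0885


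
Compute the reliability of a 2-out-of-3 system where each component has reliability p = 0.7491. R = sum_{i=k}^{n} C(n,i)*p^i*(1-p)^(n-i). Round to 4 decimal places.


k = 2, n = 3, p = 0.7491
i=2: C(3,2)=3 * 0.7491^2 * 0.2509^1 = 0.4224
i=3: C(3,3)=1 * 0.7491^3 * 0.2509^0 = 0.4204
R = sum of terms = 0.8427

0.8427


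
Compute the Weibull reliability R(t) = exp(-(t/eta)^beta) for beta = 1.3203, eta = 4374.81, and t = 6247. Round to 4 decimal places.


beta = 1.3203, eta = 4374.81, t = 6247
t/eta = 6247 / 4374.81 = 1.4279
(t/eta)^beta = 1.4279^1.3203 = 1.6005
R(t) = exp(-1.6005)
R(t) = 0.2018

0.2018


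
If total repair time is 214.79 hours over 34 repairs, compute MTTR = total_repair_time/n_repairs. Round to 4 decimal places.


total_repair_time = 214.79
n_repairs = 34
MTTR = 214.79 / 34
MTTR = 6.3174

6.3174


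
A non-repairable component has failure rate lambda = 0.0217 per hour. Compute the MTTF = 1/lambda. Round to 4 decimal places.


lambda = 0.0217
MTTF = 1 / 0.0217
MTTF = 46.0829

46.0829


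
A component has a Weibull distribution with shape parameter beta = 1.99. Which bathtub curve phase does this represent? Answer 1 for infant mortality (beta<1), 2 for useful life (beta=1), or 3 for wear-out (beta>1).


beta = 1.99
Compare beta to 1:
beta < 1 => infant mortality (phase 1)
beta = 1 => useful life (phase 2)
beta > 1 => wear-out (phase 3)
Since beta = 1.99, this is wear-out (increasing failure rate)
Phase = 3

3


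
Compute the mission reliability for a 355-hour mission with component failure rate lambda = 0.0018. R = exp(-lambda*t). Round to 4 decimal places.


lambda = 0.0018
mission_time = 355
lambda * t = 0.0018 * 355 = 0.639
R = exp(-0.639)
R = 0.5278

0.5278


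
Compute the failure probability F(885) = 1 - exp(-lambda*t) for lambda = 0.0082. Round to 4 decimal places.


lambda = 0.0082, t = 885
lambda * t = 7.257
exp(-7.257) = 0.0007
F(t) = 1 - 0.0007
F(t) = 0.9993

0.9993


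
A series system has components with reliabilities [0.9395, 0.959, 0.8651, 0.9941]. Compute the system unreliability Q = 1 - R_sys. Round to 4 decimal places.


Components: [0.9395, 0.959, 0.8651, 0.9941]
After component 1: product = 0.9395
After component 2: product = 0.901
After component 3: product = 0.7794
After component 4: product = 0.7748
R_sys = 0.7748
Q = 1 - 0.7748 = 0.2252

0.2252


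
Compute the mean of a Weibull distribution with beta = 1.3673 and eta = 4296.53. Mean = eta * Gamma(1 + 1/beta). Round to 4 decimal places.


beta = 1.3673, eta = 4296.53
1/beta = 0.7314
1 + 1/beta = 1.7314
Gamma(1.7314) = 0.915
Mean = 4296.53 * 0.915
Mean = 3931.1383

3931.1383


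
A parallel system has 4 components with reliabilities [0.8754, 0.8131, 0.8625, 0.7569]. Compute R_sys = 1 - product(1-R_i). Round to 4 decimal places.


Components: [0.8754, 0.8131, 0.8625, 0.7569]
(1 - 0.8754) = 0.1246, running product = 0.1246
(1 - 0.8131) = 0.1869, running product = 0.0233
(1 - 0.8625) = 0.1375, running product = 0.0032
(1 - 0.7569) = 0.2431, running product = 0.0008
Product of (1-R_i) = 0.0008
R_sys = 1 - 0.0008 = 0.9992

0.9992


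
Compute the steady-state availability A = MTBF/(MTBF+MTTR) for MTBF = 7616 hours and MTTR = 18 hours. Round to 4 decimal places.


MTBF = 7616
MTTR = 18
MTBF + MTTR = 7634
A = 7616 / 7634
A = 0.9976

0.9976


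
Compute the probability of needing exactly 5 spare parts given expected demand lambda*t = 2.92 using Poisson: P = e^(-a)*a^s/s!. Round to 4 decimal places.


a = 2.92, s = 5
e^(-a) = e^(-2.92) = 0.0539
a^s = 2.92^5 = 212.2825
s! = 120
P = 0.0539 * 212.2825 / 120
P = 0.0954

0.0954


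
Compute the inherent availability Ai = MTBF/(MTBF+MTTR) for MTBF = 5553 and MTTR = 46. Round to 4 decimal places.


MTBF = 5553
MTTR = 46
MTBF + MTTR = 5599
Ai = 5553 / 5599
Ai = 0.9918

0.9918


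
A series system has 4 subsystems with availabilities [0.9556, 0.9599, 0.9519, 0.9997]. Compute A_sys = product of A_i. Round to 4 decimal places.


Subsystems: [0.9556, 0.9599, 0.9519, 0.9997]
After subsystem 1 (A=0.9556): product = 0.9556
After subsystem 2 (A=0.9599): product = 0.9173
After subsystem 3 (A=0.9519): product = 0.8732
After subsystem 4 (A=0.9997): product = 0.8729
A_sys = 0.8729

0.8729


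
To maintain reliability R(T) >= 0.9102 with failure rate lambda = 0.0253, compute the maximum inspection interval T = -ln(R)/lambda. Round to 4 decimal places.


R_target = 0.9102
lambda = 0.0253
-ln(0.9102) = 0.0941
T = 0.0941 / 0.0253
T = 3.719

3.719


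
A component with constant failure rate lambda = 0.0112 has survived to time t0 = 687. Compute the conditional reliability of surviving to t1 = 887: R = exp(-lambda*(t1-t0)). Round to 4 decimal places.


lambda = 0.0112
t0 = 687, t1 = 887
t1 - t0 = 200
lambda * (t1-t0) = 0.0112 * 200 = 2.24
R = exp(-2.24)
R = 0.1065

0.1065


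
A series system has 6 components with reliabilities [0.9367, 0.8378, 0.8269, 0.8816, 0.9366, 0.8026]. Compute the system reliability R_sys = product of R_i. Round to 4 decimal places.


Components: [0.9367, 0.8378, 0.8269, 0.8816, 0.9366, 0.8026]
After component 1 (R=0.9367): product = 0.9367
After component 2 (R=0.8378): product = 0.7848
After component 3 (R=0.8269): product = 0.6489
After component 4 (R=0.8816): product = 0.5721
After component 5 (R=0.9366): product = 0.5358
After component 6 (R=0.8026): product = 0.43
R_sys = 0.43

0.43


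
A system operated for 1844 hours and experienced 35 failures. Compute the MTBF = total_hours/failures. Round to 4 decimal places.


total_hours = 1844
failures = 35
MTBF = 1844 / 35
MTBF = 52.6857

52.6857


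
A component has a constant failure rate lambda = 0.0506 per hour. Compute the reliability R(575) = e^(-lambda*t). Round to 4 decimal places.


lambda = 0.0506
t = 575
lambda * t = 29.095
R(t) = e^(-29.095)
R(t) = 0.0

0.0


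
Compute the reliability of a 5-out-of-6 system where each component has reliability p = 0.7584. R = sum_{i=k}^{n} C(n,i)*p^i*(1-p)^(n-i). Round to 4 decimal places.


k = 5, n = 6, p = 0.7584
i=5: C(6,5)=6 * 0.7584^5 * 0.2416^1 = 0.3637
i=6: C(6,6)=1 * 0.7584^6 * 0.2416^0 = 0.1903
R = sum of terms = 0.554

0.554


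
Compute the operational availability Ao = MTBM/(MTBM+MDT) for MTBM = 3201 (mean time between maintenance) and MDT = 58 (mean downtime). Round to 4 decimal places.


MTBM = 3201
MDT = 58
MTBM + MDT = 3259
Ao = 3201 / 3259
Ao = 0.9822

0.9822


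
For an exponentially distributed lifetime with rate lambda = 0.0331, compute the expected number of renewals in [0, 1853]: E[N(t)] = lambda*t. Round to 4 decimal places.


lambda = 0.0331
t = 1853
E[N(t)] = lambda * t
E[N(t)] = 0.0331 * 1853
E[N(t)] = 61.3343

61.3343


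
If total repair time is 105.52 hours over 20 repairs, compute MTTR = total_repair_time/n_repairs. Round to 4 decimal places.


total_repair_time = 105.52
n_repairs = 20
MTTR = 105.52 / 20
MTTR = 5.276

5.276


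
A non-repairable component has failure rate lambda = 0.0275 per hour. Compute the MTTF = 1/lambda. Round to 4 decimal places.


lambda = 0.0275
MTTF = 1 / 0.0275
MTTF = 36.3636

36.3636


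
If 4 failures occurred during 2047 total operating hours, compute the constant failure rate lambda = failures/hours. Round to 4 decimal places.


failures = 4
total_hours = 2047
lambda = 4 / 2047
lambda = 0.002

0.002


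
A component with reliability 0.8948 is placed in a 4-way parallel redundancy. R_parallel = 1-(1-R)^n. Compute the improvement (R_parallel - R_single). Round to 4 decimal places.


R_single = 0.8948, n = 4
1 - R_single = 0.1052
(1 - R_single)^n = 0.1052^4 = 0.0001
R_parallel = 1 - 0.0001 = 0.9999
Improvement = 0.9999 - 0.8948
Improvement = 0.1051

0.1051


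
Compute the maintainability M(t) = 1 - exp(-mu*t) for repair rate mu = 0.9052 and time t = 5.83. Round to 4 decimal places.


mu = 0.9052, t = 5.83
mu * t = 0.9052 * 5.83 = 5.2773
exp(-5.2773) = 0.0051
M(t) = 1 - 0.0051
M(t) = 0.9949

0.9949


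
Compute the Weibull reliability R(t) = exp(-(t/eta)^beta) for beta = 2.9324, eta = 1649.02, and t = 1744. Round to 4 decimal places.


beta = 2.9324, eta = 1649.02, t = 1744
t/eta = 1744 / 1649.02 = 1.0576
(t/eta)^beta = 1.0576^2.9324 = 1.1785
R(t) = exp(-1.1785)
R(t) = 0.3078

0.3078


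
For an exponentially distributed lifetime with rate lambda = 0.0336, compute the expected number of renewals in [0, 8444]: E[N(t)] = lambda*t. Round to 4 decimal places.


lambda = 0.0336
t = 8444
E[N(t)] = lambda * t
E[N(t)] = 0.0336 * 8444
E[N(t)] = 283.7184

283.7184


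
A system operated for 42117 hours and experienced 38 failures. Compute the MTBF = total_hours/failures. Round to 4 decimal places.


total_hours = 42117
failures = 38
MTBF = 42117 / 38
MTBF = 1108.3421

1108.3421


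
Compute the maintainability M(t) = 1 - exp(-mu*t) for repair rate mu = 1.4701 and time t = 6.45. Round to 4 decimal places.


mu = 1.4701, t = 6.45
mu * t = 1.4701 * 6.45 = 9.4821
exp(-9.4821) = 0.0001
M(t) = 1 - 0.0001
M(t) = 0.9999

0.9999


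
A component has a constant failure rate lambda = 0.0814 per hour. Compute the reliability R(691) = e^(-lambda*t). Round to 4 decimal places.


lambda = 0.0814
t = 691
lambda * t = 56.2474
R(t) = e^(-56.2474)
R(t) = 0.0

0.0


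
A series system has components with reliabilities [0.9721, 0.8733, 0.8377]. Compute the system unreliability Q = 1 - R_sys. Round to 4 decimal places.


Components: [0.9721, 0.8733, 0.8377]
After component 1: product = 0.9721
After component 2: product = 0.8489
After component 3: product = 0.7112
R_sys = 0.7112
Q = 1 - 0.7112 = 0.2888

0.2888


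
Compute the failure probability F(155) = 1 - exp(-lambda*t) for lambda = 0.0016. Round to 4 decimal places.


lambda = 0.0016, t = 155
lambda * t = 0.248
exp(-0.248) = 0.7804
F(t) = 1 - 0.7804
F(t) = 0.2196

0.2196


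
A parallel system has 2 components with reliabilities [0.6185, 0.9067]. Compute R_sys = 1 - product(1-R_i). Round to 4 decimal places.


Components: [0.6185, 0.9067]
(1 - 0.6185) = 0.3815, running product = 0.3815
(1 - 0.9067) = 0.0933, running product = 0.0356
Product of (1-R_i) = 0.0356
R_sys = 1 - 0.0356 = 0.9644

0.9644


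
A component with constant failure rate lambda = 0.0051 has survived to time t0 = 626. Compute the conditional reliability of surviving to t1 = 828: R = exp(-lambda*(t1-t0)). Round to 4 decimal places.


lambda = 0.0051
t0 = 626, t1 = 828
t1 - t0 = 202
lambda * (t1-t0) = 0.0051 * 202 = 1.0302
R = exp(-1.0302)
R = 0.3569

0.3569


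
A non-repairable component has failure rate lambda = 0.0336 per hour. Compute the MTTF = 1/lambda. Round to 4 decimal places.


lambda = 0.0336
MTTF = 1 / 0.0336
MTTF = 29.7619

29.7619


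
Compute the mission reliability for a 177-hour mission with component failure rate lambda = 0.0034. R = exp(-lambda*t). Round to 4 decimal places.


lambda = 0.0034
mission_time = 177
lambda * t = 0.0034 * 177 = 0.6018
R = exp(-0.6018)
R = 0.5478

0.5478


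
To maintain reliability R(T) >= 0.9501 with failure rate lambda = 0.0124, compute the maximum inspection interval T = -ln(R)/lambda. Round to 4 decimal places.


R_target = 0.9501
lambda = 0.0124
-ln(0.9501) = 0.0512
T = 0.0512 / 0.0124
T = 4.1281

4.1281


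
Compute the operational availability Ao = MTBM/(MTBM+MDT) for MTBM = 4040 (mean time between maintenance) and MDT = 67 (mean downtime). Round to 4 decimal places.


MTBM = 4040
MDT = 67
MTBM + MDT = 4107
Ao = 4040 / 4107
Ao = 0.9837

0.9837


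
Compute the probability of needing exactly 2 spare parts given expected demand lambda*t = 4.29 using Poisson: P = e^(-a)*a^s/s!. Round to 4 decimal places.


a = 4.29, s = 2
e^(-a) = e^(-4.29) = 0.0137
a^s = 4.29^2 = 18.4041
s! = 2
P = 0.0137 * 18.4041 / 2
P = 0.1261

0.1261


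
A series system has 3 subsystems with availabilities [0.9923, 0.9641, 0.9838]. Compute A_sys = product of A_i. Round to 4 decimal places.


Subsystems: [0.9923, 0.9641, 0.9838]
After subsystem 1 (A=0.9923): product = 0.9923
After subsystem 2 (A=0.9641): product = 0.9567
After subsystem 3 (A=0.9838): product = 0.9412
A_sys = 0.9412

0.9412


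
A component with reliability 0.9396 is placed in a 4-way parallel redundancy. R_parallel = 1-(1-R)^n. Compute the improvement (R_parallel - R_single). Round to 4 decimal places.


R_single = 0.9396, n = 4
1 - R_single = 0.0604
(1 - R_single)^n = 0.0604^4 = 0.0
R_parallel = 1 - 0.0 = 1.0
Improvement = 1.0 - 0.9396
Improvement = 0.0604

0.0604


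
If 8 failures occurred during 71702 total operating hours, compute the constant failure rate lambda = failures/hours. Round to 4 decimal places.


failures = 8
total_hours = 71702
lambda = 8 / 71702
lambda = 0.0001

0.0001


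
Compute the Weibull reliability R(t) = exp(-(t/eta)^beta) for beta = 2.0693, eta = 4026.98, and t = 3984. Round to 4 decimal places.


beta = 2.0693, eta = 4026.98, t = 3984
t/eta = 3984 / 4026.98 = 0.9893
(t/eta)^beta = 0.9893^2.0693 = 0.978
R(t) = exp(-0.978)
R(t) = 0.376

0.376


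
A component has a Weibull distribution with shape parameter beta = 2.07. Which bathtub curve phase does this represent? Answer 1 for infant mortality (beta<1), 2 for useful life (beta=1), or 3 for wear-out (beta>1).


beta = 2.07
Compare beta to 1:
beta < 1 => infant mortality (phase 1)
beta = 1 => useful life (phase 2)
beta > 1 => wear-out (phase 3)
Since beta = 2.07, this is wear-out (increasing failure rate)
Phase = 3

3


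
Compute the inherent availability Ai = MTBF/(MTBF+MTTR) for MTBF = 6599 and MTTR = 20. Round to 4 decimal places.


MTBF = 6599
MTTR = 20
MTBF + MTTR = 6619
Ai = 6599 / 6619
Ai = 0.997

0.997


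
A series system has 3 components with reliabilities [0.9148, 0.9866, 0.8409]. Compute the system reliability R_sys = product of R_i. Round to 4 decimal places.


Components: [0.9148, 0.9866, 0.8409]
After component 1 (R=0.9148): product = 0.9148
After component 2 (R=0.9866): product = 0.9025
After component 3 (R=0.8409): product = 0.7589
R_sys = 0.7589

0.7589


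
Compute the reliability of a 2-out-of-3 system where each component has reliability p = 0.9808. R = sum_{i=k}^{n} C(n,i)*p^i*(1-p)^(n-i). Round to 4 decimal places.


k = 2, n = 3, p = 0.9808
i=2: C(3,2)=3 * 0.9808^2 * 0.0192^1 = 0.0554
i=3: C(3,3)=1 * 0.9808^3 * 0.0192^0 = 0.9435
R = sum of terms = 0.9989

0.9989


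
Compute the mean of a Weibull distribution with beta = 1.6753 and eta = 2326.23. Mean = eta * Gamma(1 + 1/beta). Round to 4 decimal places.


beta = 1.6753, eta = 2326.23
1/beta = 0.5969
1 + 1/beta = 1.5969
Gamma(1.5969) = 0.8932
Mean = 2326.23 * 0.8932
Mean = 2077.7208

2077.7208


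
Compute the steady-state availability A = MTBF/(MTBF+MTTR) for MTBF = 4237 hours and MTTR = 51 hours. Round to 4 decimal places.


MTBF = 4237
MTTR = 51
MTBF + MTTR = 4288
A = 4237 / 4288
A = 0.9881

0.9881


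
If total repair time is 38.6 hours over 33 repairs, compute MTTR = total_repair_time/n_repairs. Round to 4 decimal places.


total_repair_time = 38.6
n_repairs = 33
MTTR = 38.6 / 33
MTTR = 1.1697

1.1697


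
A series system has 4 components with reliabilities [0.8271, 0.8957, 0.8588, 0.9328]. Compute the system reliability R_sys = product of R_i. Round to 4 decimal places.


Components: [0.8271, 0.8957, 0.8588, 0.9328]
After component 1 (R=0.8271): product = 0.8271
After component 2 (R=0.8957): product = 0.7408
After component 3 (R=0.8588): product = 0.6362
After component 4 (R=0.9328): product = 0.5935
R_sys = 0.5935

0.5935


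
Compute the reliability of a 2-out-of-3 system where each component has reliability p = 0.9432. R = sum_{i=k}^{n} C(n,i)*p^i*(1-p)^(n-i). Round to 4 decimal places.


k = 2, n = 3, p = 0.9432
i=2: C(3,2)=3 * 0.9432^2 * 0.0568^1 = 0.1516
i=3: C(3,3)=1 * 0.9432^3 * 0.0568^0 = 0.8391
R = sum of terms = 0.9907

0.9907


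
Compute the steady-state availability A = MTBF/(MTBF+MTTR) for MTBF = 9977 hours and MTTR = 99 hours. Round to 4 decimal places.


MTBF = 9977
MTTR = 99
MTBF + MTTR = 10076
A = 9977 / 10076
A = 0.9902

0.9902


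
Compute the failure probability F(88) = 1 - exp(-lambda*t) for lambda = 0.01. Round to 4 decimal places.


lambda = 0.01, t = 88
lambda * t = 0.88
exp(-0.88) = 0.4148
F(t) = 1 - 0.4148
F(t) = 0.5852

0.5852


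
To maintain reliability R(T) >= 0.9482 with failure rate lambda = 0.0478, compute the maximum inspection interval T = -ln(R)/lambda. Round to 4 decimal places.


R_target = 0.9482
lambda = 0.0478
-ln(0.9482) = 0.0532
T = 0.0532 / 0.0478
T = 1.1128

1.1128


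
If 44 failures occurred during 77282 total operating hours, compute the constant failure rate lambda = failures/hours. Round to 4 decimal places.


failures = 44
total_hours = 77282
lambda = 44 / 77282
lambda = 0.0006

0.0006


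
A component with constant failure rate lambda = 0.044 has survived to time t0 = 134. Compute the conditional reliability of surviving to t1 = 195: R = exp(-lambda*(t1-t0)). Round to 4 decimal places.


lambda = 0.044
t0 = 134, t1 = 195
t1 - t0 = 61
lambda * (t1-t0) = 0.044 * 61 = 2.684
R = exp(-2.684)
R = 0.0683

0.0683


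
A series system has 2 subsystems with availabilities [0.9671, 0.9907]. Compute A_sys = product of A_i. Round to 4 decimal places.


Subsystems: [0.9671, 0.9907]
After subsystem 1 (A=0.9671): product = 0.9671
After subsystem 2 (A=0.9907): product = 0.9581
A_sys = 0.9581

0.9581


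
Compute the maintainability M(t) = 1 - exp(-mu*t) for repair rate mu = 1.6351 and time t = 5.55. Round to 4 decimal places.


mu = 1.6351, t = 5.55
mu * t = 1.6351 * 5.55 = 9.0748
exp(-9.0748) = 0.0001
M(t) = 1 - 0.0001
M(t) = 0.9999

0.9999


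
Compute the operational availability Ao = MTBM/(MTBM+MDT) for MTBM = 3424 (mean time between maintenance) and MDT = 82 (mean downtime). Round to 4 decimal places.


MTBM = 3424
MDT = 82
MTBM + MDT = 3506
Ao = 3424 / 3506
Ao = 0.9766

0.9766


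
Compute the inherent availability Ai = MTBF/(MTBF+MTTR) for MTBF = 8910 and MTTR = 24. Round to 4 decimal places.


MTBF = 8910
MTTR = 24
MTBF + MTTR = 8934
Ai = 8910 / 8934
Ai = 0.9973

0.9973


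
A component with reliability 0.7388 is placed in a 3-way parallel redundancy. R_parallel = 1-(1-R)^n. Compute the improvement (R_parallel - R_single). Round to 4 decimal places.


R_single = 0.7388, n = 3
1 - R_single = 0.2612
(1 - R_single)^n = 0.2612^3 = 0.0178
R_parallel = 1 - 0.0178 = 0.9822
Improvement = 0.9822 - 0.7388
Improvement = 0.2434

0.2434


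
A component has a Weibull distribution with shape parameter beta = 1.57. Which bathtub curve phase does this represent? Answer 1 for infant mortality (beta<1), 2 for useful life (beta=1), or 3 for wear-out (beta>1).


beta = 1.57
Compare beta to 1:
beta < 1 => infant mortality (phase 1)
beta = 1 => useful life (phase 2)
beta > 1 => wear-out (phase 3)
Since beta = 1.57, this is wear-out (increasing failure rate)
Phase = 3

3


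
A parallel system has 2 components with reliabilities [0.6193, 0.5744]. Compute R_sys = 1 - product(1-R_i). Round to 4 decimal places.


Components: [0.6193, 0.5744]
(1 - 0.6193) = 0.3807, running product = 0.3807
(1 - 0.5744) = 0.4256, running product = 0.162
Product of (1-R_i) = 0.162
R_sys = 1 - 0.162 = 0.838

0.838


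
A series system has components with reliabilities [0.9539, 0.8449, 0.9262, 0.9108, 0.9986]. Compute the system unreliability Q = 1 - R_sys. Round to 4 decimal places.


Components: [0.9539, 0.8449, 0.9262, 0.9108, 0.9986]
After component 1: product = 0.9539
After component 2: product = 0.806
After component 3: product = 0.7465
After component 4: product = 0.6799
After component 5: product = 0.6789
R_sys = 0.6789
Q = 1 - 0.6789 = 0.3211

0.3211
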